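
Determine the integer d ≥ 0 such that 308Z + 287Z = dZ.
(308, 287) = (7); d = 7

In the PID Z, (a, b) is generated by gcd(a, b). Compute gcd(308, 287) with the extended Euclidean algorithm, tracking rows (r, s, t) with s·308 + t·287 = r:
  row A: (308, 1, 0)   [1·308 + 0·287 = 308]
  row B: (287, 0, 1)   [0·308 + 1·287 = 287]
  308 = 1·287 + 21   → row C = row A − 1·row B = (21, 1, −1)   [check: 1·308 − 1·287 = 21]
  287 = 13·21 + 14   → row D = row B − 13·row C = (14, −13, 14)   [check: −13·308 + 14·287 = 14]
  21 = 1·14 + 7   → row E = row C − 1·row D = (7, 14, −15)   [check: 14·308 − 15·287 = 7]
  14 = 2·7 + 0   → remainder 0, stop. gcd = 7 (last nonzero row E).
So gcd(308, 287) = 7, with Bézout identity 14·308 − 15·287 = 7. Containment (⊇): the Bézout identity exhibits 7 as an element of (308, 287), giving (7) ⊆ (308, 287). Containment (⊆): since 7 | 308 and 7 | 287 (308 = 7·44, 287 = 7·41), every Z-linear combination of 308 and 287 is divisible by 7, so (308, 287) ⊆ (7). Therefore (308, 287) = (7), d = 7.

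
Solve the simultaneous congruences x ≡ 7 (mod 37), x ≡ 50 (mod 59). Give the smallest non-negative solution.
The moduli 37, 59 are pairwise coprime, so by the CRT there is a unique solution mod 37·59 = 2183.
Solve by successive substitution. Start with x ≡ 7 (mod 37).
  Combine with x ≡ 50 (mod 59): write x = 7 + 37·t and require 7 + 37·t ≡ 50 (mod 59), i.e. 37·t ≡ 50 − 7 ≡ 43 (mod 59). Since 37^(−1) ≡ 8 (mod 59), t ≡ 8·43 ≡ 49 (mod 59). So x ≡ 7 + 37·49 = 1820 (mod 2183).
Unique solution in [0, 2183): x = 1820.

Final answer: x ≡ 1820 (mod 2183); the representative in [0, 2183) is 1820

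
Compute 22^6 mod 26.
14

Use repeated squaring. Binary(6) = 110. Walk through the bits of the exponent 6 left-to-right: at each bit after the leading one, square the running value, then multiply by 22 if the bit is 1 (always reducing mod 26):
  bit 1 = 1 (leading): start with 22.
  bit 2 = 1: square 22^2 = 484 ≡ 16; bit is 1, so multiply 16·22 = 352 ≡ 14 (mod 26).
  bit 3 = 0: square 14^2 = 196 ≡ 14 (mod 26).
Final value: 22^6 ≡ 14 (mod 26).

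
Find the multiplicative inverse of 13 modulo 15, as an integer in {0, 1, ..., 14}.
13^(−1) ≡ 7 (mod 15)

Apply the extended Euclidean algorithm to (15, 13), tracking rows (r, s, t) with s·15 + t·13 = r. Each division r_prev = q·r_cur + r_new produces the new row as (previous row) − q·(current row):
  row A: (15, 1, 0)   [1·15 + 0·13 = 15]
  row B: (13, 0, 1)   [0·15 + 1·13 = 13]
  15 = 1·13 + 2   → row C = row A − 1·row B = (2, 1, −1)   [check: 1·15 − 1·13 = 2]
  13 = 6·2 + 1   → row D = row B − 6·row C = (1, −6, 7)   [check: −6·15 + 7·13 = 1]
  2 = 2·1 + 0   → remainder 0, stop. gcd = 1 (last nonzero row D).
The gcd is 1, so 13 is invertible mod 15. The last nonzero row gives −6·15 + 7·13 = 1, so t = 7. So 13^(−1) ≡ 7 (mod 15). Verify: 13 · 7 = 91 ≡ 1 (mod 15). ✓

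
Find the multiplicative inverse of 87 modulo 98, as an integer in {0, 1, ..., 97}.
87^(−1) ≡ 89 (mod 98)

Apply the extended Euclidean algorithm to (98, 87), tracking rows (r, s, t) with s·98 + t·87 = r. Each division r_prev = q·r_cur + r_new produces the new row as (previous row) − q·(current row):
  row A: (98, 1, 0)   [1·98 + 0·87 = 98]
  row B: (87, 0, 1)   [0·98 + 1·87 = 87]
  98 = 1·87 + 11   → row C = row A − 1·row B = (11, 1, −1)   [check: 1·98 − 1·87 = 11]
  87 = 7·11 + 10   → row D = row B − 7·row C = (10, −7, 8)   [check: −7·98 + 8·87 = 10]
  11 = 1·10 + 1   → row E = row C − 1·row D = (1, 8, −9)   [check: 8·98 − 9·87 = 1]
  10 = 10·1 + 0   → remainder 0, stop. gcd = 1 (last nonzero row E).
The gcd is 1, so 87 is invertible mod 98. The last nonzero row gives 8·98 − 9·87 = 1, so t = −9. So 87^(−1) ≡ −9 ≡ 89 (mod 98). Verify: 87 · 89 = 7743 ≡ 1 (mod 98). ✓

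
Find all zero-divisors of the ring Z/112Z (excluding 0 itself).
nonzero zero-divisors of Z/112Z = {2, 4, 6, 7, 8, 10, 12, 14, 16, 18, 20, 21, 22, 24, 26, 28, 30, 32, 34, 35, 36, 38, 40, 42, 44, 46, 48, 49, 50, 52, 54, 56, 58, 60, 62, 63, 64, 66, 68, 70, 72, 74, 76, 77, 78, 80, 82, 84, 86, 88, 90, 91, 92, 94, 96, 98, 100, 102, 104, 105, 106, 108, 110}

An element a ∈ Z/112Z (with a ≠ 0) is a zero-divisor iff gcd(a, 112) > 1 (because a is a unit precisely when gcd(a, n) = 1, and in Z/nZ every nonzero, non-unit element is a zero-divisor). Scan a = 1, ..., 111 and keep those with gcd(a, 112) > 1:
  gcd(2, 112) = 2, gcd(4, 112) = 4, gcd(6, 112) = 2, gcd(7, 112) = 7, gcd(8, 112) = 8, gcd(10, 112) = 2, gcd(12, 112) = 4, gcd(14, 112) = 14, gcd(16, 112) = 16, gcd(18, 112) = 2, gcd(20, 112) = 4, gcd(21, 112) = 7, gcd(22, 112) = 2, gcd(24, 112) = 8, gcd(26, 112) = 2, gcd(28, 112) = 28, gcd(30, 112) = 2, gcd(32, 112) = 16, gcd(34, 112) = 2, gcd(35, 112) = 7, gcd(36, 112) = 4, gcd(38, 112) = 2, gcd(40, 112) = 8, gcd(42, 112) = 14, gcd(44, 112) = 4, gcd(46, 112) = 2, gcd(48, 112) = 16, gcd(49, 112) = 7, gcd(50, 112) = 2, gcd(52, 112) = 4, gcd(54, 112) = 2, gcd(56, 112) = 56, gcd(58, 112) = 2, gcd(60, 112) = 4, gcd(62, 112) = 2, gcd(63, 112) = 7, gcd(64, 112) = 16, gcd(66, 112) = 2, gcd(68, 112) = 4, gcd(70, 112) = 14, gcd(72, 112) = 8, gcd(74, 112) = 2, gcd(76, 112) = 4, gcd(77, 112) = 7, gcd(78, 112) = 2, gcd(80, 112) = 16, gcd(82, 112) = 2, gcd(84, 112) = 28, gcd(86, 112) = 2, gcd(88, 112) = 8, gcd(90, 112) = 2, gcd(91, 112) = 7, gcd(92, 112) = 4, gcd(94, 112) = 2, gcd(96, 112) = 16, gcd(98, 112) = 14, gcd(100, 112) = 4, gcd(102, 112) = 2, gcd(104, 112) = 8, gcd(105, 112) = 7, gcd(106, 112) = 2, gcd(108, 112) = 4, gcd(110, 112) = 2.
All other a ∈ {1, ..., 111} have gcd(a, 112) = 1 and are units. So the nonzero zero-divisors are exactly the 63 values of a appearing in this scan.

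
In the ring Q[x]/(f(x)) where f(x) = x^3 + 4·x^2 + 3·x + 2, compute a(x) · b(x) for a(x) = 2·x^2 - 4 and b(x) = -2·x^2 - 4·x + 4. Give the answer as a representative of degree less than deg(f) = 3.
First multiply in Q[x] without reducing: a · b = -4·x^4 - 8·x^3 + 16·x^2 + 16·x - 16. Now divide by f(x) = x^3 + 4·x^2 + 3·x + 2, eliminating the leading term at each step:
  leading term -4·x^4: subtract (-4·x)·f(x) = -4·x^4 - 16·x^3 - 12·x^2 - 8·x, leaving 8·x^3 + 28·x^2 + 24·x - 16
  leading term 8·x^3: subtract (8)·f(x) = 8·x^3 + 32·x^2 + 24·x + 16, leaving -4·x^2 - 32
The degree is now < 3, so this is the remainder. Hence a · b ≡ -4·x^2 - 32 in Q[x]/(f).

Final answer: a · b ≡ -4·x^2 - 32 (mod f(x))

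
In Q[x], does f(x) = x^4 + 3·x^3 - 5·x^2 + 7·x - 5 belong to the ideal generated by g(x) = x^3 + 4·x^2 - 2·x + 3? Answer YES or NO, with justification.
In Q[x] the ideal (g) consists of all multiples of g, so f ∈ (g) iff g | f, i.e. iff the remainder of f on division by g is 0. Divide f by g (g is monic, so eliminate the leading term of the running remainder at each step):
  leading term x^4: subtract (x)·g(x) = x^4 + 4·x^3 - 2·x^2 + 3·x, leaving -x^3 - 3·x^2 + 4·x - 5
  leading term -x^3: subtract (-1)·g(x) = -x^3 - 4·x^2 + 2·x - 3, leaving x^2 + 2·x - 2
The remainder r(x) = x^2 + 2·x - 2 ≠ 0 (and deg r < deg g), so g ∤ f, i.e. f ∉ (g).

Final answer: NO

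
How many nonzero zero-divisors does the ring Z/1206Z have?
In Z/1206Z each nonzero element is either a unit (gcd with 1206 is 1) or a zero-divisor (gcd > 1). The number of units is φ(1206): factorise 1206 = 2 · 3^2 · 67, so φ(1206) = (2 − 1) · (3^2 − 3^1) · (67 − 1) = 1 · 6 · 66 = 396. The nonzero elements number 1206 − 1 = 1205. Hence the nonzero zero-divisors number 1205 − 396 = 809.

Final answer: Z/1206Z has 809 nonzero zero-divisors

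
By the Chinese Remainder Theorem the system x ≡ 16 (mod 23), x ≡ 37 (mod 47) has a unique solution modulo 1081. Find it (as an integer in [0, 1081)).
The moduli 23, 47 are pairwise coprime, so by the CRT there is a unique solution mod 23·47 = 1081.
Solve by successive substitution. Start with x ≡ 16 (mod 23).
  Combine with x ≡ 37 (mod 47): write x = 16 + 23·t and require 16 + 23·t ≡ 37 (mod 47), i.e. 23·t ≡ 37 − 16 ≡ 21 (mod 47). Since 23^(−1) ≡ 45 (mod 47), t ≡ 45·21 ≡ 5 (mod 47). So x ≡ 16 + 23·5 = 131 (mod 1081).
Unique solution in [0, 1081): x = 131.

Final answer: x ≡ 131 (mod 1081); the representative in [0, 1081) is 131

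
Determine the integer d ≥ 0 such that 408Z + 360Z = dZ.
In the PID Z, (a, b) is generated by gcd(a, b). Compute gcd(408, 360) with the extended Euclidean algorithm, tracking rows (r, s, t) with s·408 + t·360 = r:
  row A: (408, 1, 0)   [1·408 + 0·360 = 408]
  row B: (360, 0, 1)   [0·408 + 1·360 = 360]
  408 = 1·360 + 48   → row C = row A − 1·row B = (48, 1, −1)   [check: 1·408 − 1·360 = 48]
  360 = 7·48 + 24   → row D = row B − 7·row C = (24, −7, 8)   [check: −7·408 + 8·360 = 24]
  48 = 2·24 + 0   → remainder 0, stop. gcd = 24 (last nonzero row D).
So gcd(408, 360) = 24, with Bézout identity −7·408 + 8·360 = 24. Containment (⊇): the Bézout identity exhibits 24 as an element of (408, 360), giving (24) ⊆ (408, 360). Containment (⊆): since 24 | 408 and 24 | 360 (408 = 24·17, 360 = 24·15), every Z-linear combination of 408 and 360 is divisible by 24, so (408, 360) ⊆ (24). Therefore (408, 360) = (24), d = 24.

Final answer: (408, 360) = (24); d = 24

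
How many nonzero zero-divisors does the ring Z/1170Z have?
Z/1170Z has 881 nonzero zero-divisors

In Z/1170Z each nonzero element is either a unit (gcd with 1170 is 1) or a zero-divisor (gcd > 1). The number of units is φ(1170): factorise 1170 = 2 · 3^2 · 5 · 13, so φ(1170) = (2 − 1) · (3^2 − 3^1) · (5 − 1) · (13 − 1) = 1 · 6 · 4 · 12 = 288. The nonzero elements number 1170 − 1 = 1169. Hence the nonzero zero-divisors number 1169 − 288 = 881.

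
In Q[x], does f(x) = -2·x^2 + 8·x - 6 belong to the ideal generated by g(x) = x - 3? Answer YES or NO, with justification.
In Q[x] the ideal (g) consists of all multiples of g, so f ∈ (g) iff g | f, i.e. iff the remainder of f on division by g is 0. Divide f by g (g is monic, so eliminate the leading term of the running remainder at each step):
  leading term -2·x^2: subtract (-2·x)·g(x) = -2·x^2 + 6·x, leaving 2·x - 6
  leading term 2·x: subtract (2)·g(x) = 2·x - 6, leaving 0
The remainder is 0, so f(x) = g(x) · h(x) with h(x) = 2 - 2·x. Hence g | f, i.e. f ∈ (g).

Final answer: YES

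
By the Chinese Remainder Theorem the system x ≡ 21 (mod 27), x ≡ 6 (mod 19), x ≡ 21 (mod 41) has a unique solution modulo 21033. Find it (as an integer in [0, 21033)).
The moduli 27, 19, 41 are pairwise coprime, so by the CRT there is a unique solution mod 27·19·41 = 21033.
Solve by successive substitution. Start with x ≡ 21 (mod 27).
  Combine with x ≡ 6 (mod 19): write x = 21 + 27·t and require 21 + 27·t ≡ 6 (mod 19), i.e. 27·t ≡ 6 − 21 ≡ 4 (mod 19). Since 27^(−1) ≡ 12 (mod 19) (27 ≡ 8 (mod 19)), t ≡ 12·4 ≡ 10 (mod 19). So x ≡ 21 + 27·10 = 291 (mod 513).
  Combine with x ≡ 21 (mod 41): write x = 291 + 513·t and require 291 + 513·t ≡ 21 (mod 41), i.e. 513·t ≡ 21 − 291 ≡ 17 (mod 41). Since 513^(−1) ≡ 2 (mod 41) (513 ≡ 21 (mod 41)), t ≡ 2·17 ≡ 34 (mod 41). So x ≡ 291 + 513·34 = 17733 (mod 21033).
Unique solution in [0, 21033): x = 17733.

Final answer: x ≡ 17733 (mod 21033); the representative in [0, 21033) is 17733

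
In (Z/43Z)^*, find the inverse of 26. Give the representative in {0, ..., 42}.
Apply the extended Euclidean algorithm to (43, 26), tracking rows (r, s, t) with s·43 + t·26 = r. Each division r_prev = q·r_cur + r_new produces the new row as (previous row) − q·(current row):
  row A: (43, 1, 0)   [1·43 + 0·26 = 43]
  row B: (26, 0, 1)   [0·43 + 1·26 = 26]
  43 = 1·26 + 17   → row C = row A − 1·row B = (17, 1, −1)   [check: 1·43 − 1·26 = 17]
  26 = 1·17 + 9   → row D = row B − 1·row C = (9, −1, 2)   [check: −1·43 + 2·26 = 9]
  17 = 1·9 + 8   → row E = row C − 1·row D = (8, 2, −3)   [check: 2·43 − 3·26 = 8]
  9 = 1·8 + 1   → row F = row D − 1·row E = (1, −3, 5)   [check: −3·43 + 5·26 = 1]
  8 = 8·1 + 0   → remainder 0, stop. gcd = 1 (last nonzero row F).
The gcd is 1, so 26 is invertible mod 43. The last nonzero row gives −3·43 + 5·26 = 1, so t = 5. So 26^(−1) ≡ 5 (mod 43). Verify: 26 · 5 = 130 ≡ 1 (mod 43). ✓

Final answer: 26^(−1) ≡ 5 (mod 43)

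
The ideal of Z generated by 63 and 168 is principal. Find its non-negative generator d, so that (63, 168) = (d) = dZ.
In the PID Z, (a, b) is generated by gcd(a, b). Compute gcd(168, 63) with the extended Euclidean algorithm, tracking rows (r, s, t) with s·168 + t·63 = r:
  row A: (168, 1, 0)   [1·168 + 0·63 = 168]
  row B: (63, 0, 1)   [0·168 + 1·63 = 63]
  168 = 2·63 + 42   → row C = row A − 2·row B = (42, 1, −2)   [check: 1·168 − 2·63 = 42]
  63 = 1·42 + 21   → row D = row B − 1·row C = (21, −1, 3)   [check: −1·168 + 3·63 = 21]
  42 = 2·21 + 0   → remainder 0, stop. gcd = 21 (last nonzero row D).
So gcd(63, 168) = 21, with Bézout identity −1·168 + 3·63 = 21. Containment (⊇): the Bézout identity exhibits 21 as an element of (63, 168), giving (21) ⊆ (63, 168). Containment (⊆): since 21 | 63 and 21 | 168 (63 = 21·3, 168 = 21·8), every Z-linear combination of 63 and 168 is divisible by 21, so (63, 168) ⊆ (21). Therefore (63, 168) = (21), d = 21.

Final answer: (63, 168) = (21); d = 21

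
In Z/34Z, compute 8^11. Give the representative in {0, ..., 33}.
2

Use repeated squaring. Binary(11) = 1011. Walk through the bits of the exponent 11 left-to-right: at each bit after the leading one, square the running value, then multiply by 8 if the bit is 1 (always reducing mod 34):
  bit 1 = 1 (leading): start with 8.
  bit 2 = 0: square 8^2 = 64 ≡ 30 (mod 34).
  bit 3 = 1: square 30^2 = 900 ≡ 16; bit is 1, so multiply 16·8 = 128 ≡ 26 (mod 34).
  bit 4 = 1: square 26^2 = 676 ≡ 30; bit is 1, so multiply 30·8 = 240 ≡ 2 (mod 34).
Final value: 8^11 ≡ 2 (mod 34).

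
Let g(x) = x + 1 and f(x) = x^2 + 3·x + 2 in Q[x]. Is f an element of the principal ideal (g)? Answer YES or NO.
YES

In Q[x] the ideal (g) consists of all multiples of g, so f ∈ (g) iff g | f, i.e. iff the remainder of f on division by g is 0. Divide f by g (g is monic, so eliminate the leading term of the running remainder at each step):
  leading term x^2: subtract (x)·g(x) = x^2 + x, leaving 2·x + 2
  leading term 2·x: subtract (2)·g(x) = 2·x + 2, leaving 0
The remainder is 0, so f(x) = g(x) · h(x) with h(x) = x + 2. Hence g | f, i.e. f ∈ (g).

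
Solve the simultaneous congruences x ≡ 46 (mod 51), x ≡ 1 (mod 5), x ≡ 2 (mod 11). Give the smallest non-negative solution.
x ≡ 46 (mod 2805); the representative in [0, 2805) is 46

The moduli 51, 5, 11 are pairwise coprime, so by the CRT there is a unique solution mod 51·5·11 = 2805.
Solve by successive substitution. Start with x ≡ 46 (mod 51).
  Combine with x ≡ 1 (mod 5): write x = 46 + 51·t and require 46 + 51·t ≡ 1 (mod 5), i.e. 51·t ≡ 1 − 46 ≡ 0 (mod 5). Since 51^(−1) ≡ 1 (mod 5) (51 ≡ 1 (mod 5)), t ≡ 1·0 ≡ 0 (mod 5). So x ≡ 46 + 51·0 = 46 (mod 255).
  Combine with x ≡ 2 (mod 11): write x = 46 + 255·t and require 46 + 255·t ≡ 2 (mod 11), i.e. 255·t ≡ 2 − 46 ≡ 0 (mod 11). Since 255^(−1) ≡ 6 (mod 11) (255 ≡ 2 (mod 11)), t ≡ 6·0 ≡ 0 (mod 11). So x ≡ 46 + 255·0 = 46 (mod 2805).
Unique solution in [0, 2805): x = 46.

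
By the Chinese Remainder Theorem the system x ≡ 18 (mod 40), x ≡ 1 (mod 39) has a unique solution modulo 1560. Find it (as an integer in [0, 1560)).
The moduli 40, 39 are pairwise coprime, so by the CRT there is a unique solution mod 40·39 = 1560.
Solve by successive substitution. Start with x ≡ 18 (mod 40).
  Combine with x ≡ 1 (mod 39): write x = 18 + 40·t and require 18 + 40·t ≡ 1 (mod 39), i.e. 40·t ≡ 1 − 18 ≡ 22 (mod 39). Since 40^(−1) ≡ 1 (mod 39) (40 ≡ 1 (mod 39)), t ≡ 1·22 ≡ 22 (mod 39). So x ≡ 18 + 40·22 = 898 (mod 1560).
Unique solution in [0, 1560): x = 898.

Final answer: x ≡ 898 (mod 1560); the representative in [0, 1560) is 898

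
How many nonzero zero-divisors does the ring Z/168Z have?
In Z/168Z each nonzero element is either a unit (gcd with 168 is 1) or a zero-divisor (gcd > 1). The number of units is φ(168): factorise 168 = 2^3 · 3 · 7, so φ(168) = (2^3 − 2^2) · (3 − 1) · (7 − 1) = 4 · 2 · 6 = 48. The nonzero elements number 168 − 1 = 167. Hence the nonzero zero-divisors number 167 − 48 = 119.

Final answer: Z/168Z has 119 nonzero zero-divisors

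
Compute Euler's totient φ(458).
φ is multiplicative, with φ(p^e) = p^e − p^(e−1). Factorise 458 = 2 · 229. Then
  φ(458) = (2 − 1) · (229 − 1) = 1 · 228 = 228.

Final answer: φ(458) = 228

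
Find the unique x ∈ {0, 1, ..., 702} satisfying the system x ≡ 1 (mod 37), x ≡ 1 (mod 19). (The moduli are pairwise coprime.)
The moduli 37, 19 are pairwise coprime, so by the CRT there is a unique solution mod 37·19 = 703.
Solve by successive substitution. Start with x ≡ 1 (mod 37).
  Combine with x ≡ 1 (mod 19): write x = 1 + 37·t and require 1 + 37·t ≡ 1 (mod 19), i.e. 37·t ≡ 1 − 1 ≡ 0 (mod 19). Since 37^(−1) ≡ 18 (mod 19) (37 ≡ 18 (mod 19)), t ≡ 18·0 ≡ 0 (mod 19). So x ≡ 1 + 37·0 = 1 (mod 703).
Unique solution in [0, 703): x = 1.

Final answer: x ≡ 1 (mod 703); the representative in [0, 703) is 1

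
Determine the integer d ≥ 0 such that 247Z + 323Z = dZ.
(247, 323) = (19); d = 19

In the PID Z, (a, b) is generated by gcd(a, b). Compute gcd(323, 247) with the extended Euclidean algorithm, tracking rows (r, s, t) with s·323 + t·247 = r:
  row A: (323, 1, 0)   [1·323 + 0·247 = 323]
  row B: (247, 0, 1)   [0·323 + 1·247 = 247]
  323 = 1·247 + 76   → row C = row A − 1·row B = (76, 1, −1)   [check: 1·323 − 1·247 = 76]
  247 = 3·76 + 19   → row D = row B − 3·row C = (19, −3, 4)   [check: −3·323 + 4·247 = 19]
  76 = 4·19 + 0   → remainder 0, stop. gcd = 19 (last nonzero row D).
So gcd(247, 323) = 19, with Bézout identity −3·323 + 4·247 = 19. Containment (⊇): the Bézout identity exhibits 19 as an element of (247, 323), giving (19) ⊆ (247, 323). Containment (⊆): since 19 | 247 and 19 | 323 (247 = 19·13, 323 = 19·17), every Z-linear combination of 247 and 323 is divisible by 19, so (247, 323) ⊆ (19). Therefore (247, 323) = (19), d = 19.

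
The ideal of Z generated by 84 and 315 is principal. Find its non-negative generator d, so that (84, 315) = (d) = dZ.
In the PID Z, (a, b) is generated by gcd(a, b). Compute gcd(315, 84) with the extended Euclidean algorithm, tracking rows (r, s, t) with s·315 + t·84 = r:
  row A: (315, 1, 0)   [1·315 + 0·84 = 315]
  row B: (84, 0, 1)   [0·315 + 1·84 = 84]
  315 = 3·84 + 63   → row C = row A − 3·row B = (63, 1, −3)   [check: 1·315 − 3·84 = 63]
  84 = 1·63 + 21   → row D = row B − 1·row C = (21, −1, 4)   [check: −1·315 + 4·84 = 21]
  63 = 3·21 + 0   → remainder 0, stop. gcd = 21 (last nonzero row D).
So gcd(84, 315) = 21, with Bézout identity −1·315 + 4·84 = 21. Containment (⊇): the Bézout identity exhibits 21 as an element of (84, 315), giving (21) ⊆ (84, 315). Containment (⊆): since 21 | 84 and 21 | 315 (84 = 21·4, 315 = 21·15), every Z-linear combination of 84 and 315 is divisible by 21, so (84, 315) ⊆ (21). Therefore (84, 315) = (21), d = 21.

Final answer: (84, 315) = (21); d = 21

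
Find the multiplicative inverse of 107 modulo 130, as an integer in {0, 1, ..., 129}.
107^(−1) ≡ 113 (mod 130)

Apply the extended Euclidean algorithm to (130, 107), tracking rows (r, s, t) with s·130 + t·107 = r. Each division r_prev = q·r_cur + r_new produces the new row as (previous row) − q·(current row):
  row A: (130, 1, 0)   [1·130 + 0·107 = 130]
  row B: (107, 0, 1)   [0·130 + 1·107 = 107]
  130 = 1·107 + 23   → row C = row A − 1·row B = (23, 1, −1)   [check: 1·130 − 1·107 = 23]
  107 = 4·23 + 15   → row D = row B − 4·row C = (15, −4, 5)   [check: −4·130 + 5·107 = 15]
  23 = 1·15 + 8   → row E = row C − 1·row D = (8, 5, −6)   [check: 5·130 − 6·107 = 8]
  15 = 1·8 + 7   → row F = row D − 1·row E = (7, −9, 11)   [check: −9·130 + 11·107 = 7]
  8 = 1·7 + 1   → row G = row E − 1·row F = (1, 14, −17)   [check: 14·130 − 17·107 = 1]
  7 = 7·1 + 0   → remainder 0, stop. gcd = 1 (last nonzero row G).
The gcd is 1, so 107 is invertible mod 130. The last nonzero row gives 14·130 − 17·107 = 1, so t = −17. So 107^(−1) ≡ −17 ≡ 113 (mod 130). Verify: 107 · 113 = 12091 ≡ 1 (mod 130). ✓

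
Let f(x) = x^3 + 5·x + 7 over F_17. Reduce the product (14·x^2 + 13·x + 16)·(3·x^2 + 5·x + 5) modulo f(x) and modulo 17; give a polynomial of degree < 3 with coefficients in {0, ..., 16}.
Multiply as integer polynomials: a · b = 42·x^4 + 109·x^3 + 183·x^2 + 145·x + 80. Reducing coefficients mod 17: a · b ≡ 8·x^4 + 7·x^3 + 13·x^2 + 9·x + 12. Now divide by f(x) = x^3 + 5·x + 7 in F_17[x], eliminating the leading term at each step:
  leading term 8·x^4: subtract (8·x)·f(x) = 8·x^4 + 6·x^2 + 5·x, leaving 7·x^3 + 7·x^2 + 4·x + 12 (coefficients mod 17)
  leading term 7·x^3: subtract (7)·f(x) = 7·x^3 + x + 15, leaving 7·x^2 + 3·x + 14 (coefficients mod 17)
The degree is now < 3, so this is the remainder. Hence a · b ≡ 7·x^2 + 3·x + 14 in F_17[x]/(f).

Final answer: a · b ≡ 7·x^2 + 3·x + 14 (mod f(x))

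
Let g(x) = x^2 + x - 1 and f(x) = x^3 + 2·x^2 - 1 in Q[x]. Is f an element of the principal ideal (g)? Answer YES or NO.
YES

In Q[x] the ideal (g) consists of all multiples of g, so f ∈ (g) iff g | f, i.e. iff the remainder of f on division by g is 0. Divide f by g (g is monic, so eliminate the leading term of the running remainder at each step):
  leading term x^3: subtract (x)·g(x) = x^3 + x^2 - x, leaving x^2 + x - 1
  leading term x^2: subtract (1)·g(x) = x^2 + x - 1, leaving 0
The remainder is 0, so f(x) = g(x) · h(x) with h(x) = x + 1. Hence g | f, i.e. f ∈ (g).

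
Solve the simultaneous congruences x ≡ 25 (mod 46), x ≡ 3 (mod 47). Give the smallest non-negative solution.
The moduli 46, 47 are pairwise coprime, so by the CRT there is a unique solution mod 46·47 = 2162.
Solve by successive substitution. Start with x ≡ 25 (mod 46).
  Combine with x ≡ 3 (mod 47): write x = 25 + 46·t and require 25 + 46·t ≡ 3 (mod 47), i.e. 46·t ≡ 3 − 25 ≡ 25 (mod 47). Since 46^(−1) ≡ 46 (mod 47), t ≡ 46·25 ≡ 22 (mod 47). So x ≡ 25 + 46·22 = 1037 (mod 2162).
Unique solution in [0, 2162): x = 1037.

Final answer: x ≡ 1037 (mod 2162); the representative in [0, 2162) is 1037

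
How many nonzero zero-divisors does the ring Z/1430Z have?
In Z/1430Z each nonzero element is either a unit (gcd with 1430 is 1) or a zero-divisor (gcd > 1). The number of units is φ(1430): factorise 1430 = 2 · 5 · 11 · 13, so φ(1430) = (2 − 1) · (5 − 1) · (11 − 1) · (13 − 1) = 1 · 4 · 10 · 12 = 480. The nonzero elements number 1430 − 1 = 1429. Hence the nonzero zero-divisors number 1429 − 480 = 949.

Final answer: Z/1430Z has 949 nonzero zero-divisors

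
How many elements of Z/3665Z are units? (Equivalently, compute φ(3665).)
Z/3665Z has φ(3665) = 2928 units

An element a ∈ Z/3665Z is a unit iff gcd(a, 3665) = 1, so the number of units is φ(3665). φ is multiplicative, with φ(p^e) = p^e − p^(e−1). Factorise 3665 = 5 · 733. Then
  φ(3665) = (5 − 1) · (733 − 1) = 4 · 732 = 2928.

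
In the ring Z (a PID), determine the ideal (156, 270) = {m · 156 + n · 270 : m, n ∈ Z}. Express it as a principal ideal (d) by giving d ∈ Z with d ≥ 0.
(156, 270) = (6); d = 6

In the PID Z, (a, b) is generated by gcd(a, b). Compute gcd(270, 156) with the extended Euclidean algorithm, tracking rows (r, s, t) with s·270 + t·156 = r:
  row A: (270, 1, 0)   [1·270 + 0·156 = 270]
  row B: (156, 0, 1)   [0·270 + 1·156 = 156]
  270 = 1·156 + 114   → row C = row A − 1·row B = (114, 1, −1)   [check: 1·270 − 1·156 = 114]
  156 = 1·114 + 42   → row D = row B − 1·row C = (42, −1, 2)   [check: −1·270 + 2·156 = 42]
  114 = 2·42 + 30   → row E = row C − 2·row D = (30, 3, −5)   [check: 3·270 − 5·156 = 30]
  42 = 1·30 + 12   → row F = row D − 1·row E = (12, −4, 7)   [check: −4·270 + 7·156 = 12]
  30 = 2·12 + 6   → row G = row E − 2·row F = (6, 11, −19)   [check: 11·270 − 19·156 = 6]
  12 = 2·6 + 0   → remainder 0, stop. gcd = 6 (last nonzero row G).
So gcd(156, 270) = 6, with Bézout identity 11·270 − 19·156 = 6. Containment (⊇): the Bézout identity exhibits 6 as an element of (156, 270), giving (6) ⊆ (156, 270). Containment (⊆): since 6 | 156 and 6 | 270 (156 = 6·26, 270 = 6·45), every Z-linear combination of 156 and 270 is divisible by 6, so (156, 270) ⊆ (6). Therefore (156, 270) = (6), d = 6.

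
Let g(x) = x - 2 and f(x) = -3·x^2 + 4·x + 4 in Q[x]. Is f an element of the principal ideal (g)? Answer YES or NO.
YES

In Q[x] the ideal (g) consists of all multiples of g, so f ∈ (g) iff g | f, i.e. iff the remainder of f on division by g is 0. Divide f by g (g is monic, so eliminate the leading term of the running remainder at each step):
  leading term -3·x^2: subtract (-3·x)·g(x) = -3·x^2 + 6·x, leaving 4 - 2·x
  leading term -2·x: subtract (-2)·g(x) = 4 - 2·x, leaving 0
The remainder is 0, so f(x) = g(x) · h(x) with h(x) = -3·x - 2. Hence g | f, i.e. f ∈ (g).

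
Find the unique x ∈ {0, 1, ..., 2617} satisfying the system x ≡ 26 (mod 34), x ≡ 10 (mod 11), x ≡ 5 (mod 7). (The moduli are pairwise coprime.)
x ≡ 978 (mod 2618); the representative in [0, 2618) is 978

The moduli 34, 11, 7 are pairwise coprime, so by the CRT there is a unique solution mod 34·11·7 = 2618.
Solve by successive substitution. Start with x ≡ 26 (mod 34).
  Combine with x ≡ 10 (mod 11): write x = 26 + 34·t and require 26 + 34·t ≡ 10 (mod 11), i.e. 34·t ≡ 10 − 26 ≡ 6 (mod 11). Since 34^(−1) ≡ 1 (mod 11) (34 ≡ 1 (mod 11)), t ≡ 1·6 ≡ 6 (mod 11). So x ≡ 26 + 34·6 = 230 (mod 374).
  Combine with x ≡ 5 (mod 7): write x = 230 + 374·t and require 230 + 374·t ≡ 5 (mod 7), i.e. 374·t ≡ 5 − 230 ≡ 6 (mod 7). Since 374^(−1) ≡ 5 (mod 7) (374 ≡ 3 (mod 7)), t ≡ 5·6 ≡ 2 (mod 7). So x ≡ 230 + 374·2 = 978 (mod 2618).
Unique solution in [0, 2618): x = 978.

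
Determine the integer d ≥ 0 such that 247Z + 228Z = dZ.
(247, 228) = (19); d = 19

In the PID Z, (a, b) is generated by gcd(a, b). Compute gcd(247, 228) with the extended Euclidean algorithm, tracking rows (r, s, t) with s·247 + t·228 = r:
  row A: (247, 1, 0)   [1·247 + 0·228 = 247]
  row B: (228, 0, 1)   [0·247 + 1·228 = 228]
  247 = 1·228 + 19   → row C = row A − 1·row B = (19, 1, −1)   [check: 1·247 − 1·228 = 19]
  228 = 12·19 + 0   → remainder 0, stop. gcd = 19 (last nonzero row C).
So gcd(247, 228) = 19, with Bézout identity 1·247 − 1·228 = 19. Containment (⊇): the Bézout identity exhibits 19 as an element of (247, 228), giving (19) ⊆ (247, 228). Containment (⊆): since 19 | 247 and 19 | 228 (247 = 19·13, 228 = 19·12), every Z-linear combination of 247 and 228 is divisible by 19, so (247, 228) ⊆ (19). Therefore (247, 228) = (19), d = 19.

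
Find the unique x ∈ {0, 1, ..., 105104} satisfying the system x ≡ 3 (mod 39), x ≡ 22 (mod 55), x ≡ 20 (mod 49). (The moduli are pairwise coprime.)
The moduli 39, 55, 49 are pairwise coprime, so by the CRT there is a unique solution mod 39·55·49 = 105105.
Solve by successive substitution. Start with x ≡ 3 (mod 39).
  Combine with x ≡ 22 (mod 55): write x = 3 + 39·t and require 3 + 39·t ≡ 22 (mod 55), i.e. 39·t ≡ 22 − 3 ≡ 19 (mod 55). Since 39^(−1) ≡ 24 (mod 55), t ≡ 24·19 ≡ 16 (mod 55). So x ≡ 3 + 39·16 = 627 (mod 2145).
  Combine with x ≡ 20 (mod 49): write x = 627 + 2145·t and require 627 + 2145·t ≡ 20 (mod 49), i.e. 2145·t ≡ 20 − 627 ≡ 30 (mod 49). Since 2145^(−1) ≡ 40 (mod 49) (2145 ≡ 38 (mod 49)), t ≡ 40·30 ≡ 24 (mod 49). So x ≡ 627 + 2145·24 = 52107 (mod 105105).
Unique solution in [0, 105105): x = 52107.

Final answer: x ≡ 52107 (mod 105105); the representative in [0, 105105) is 52107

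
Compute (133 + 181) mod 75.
Reduce the summands first: 133 ≡ 58, 181 ≡ 31 (mod 75), so 133 + 181 ≡ 58 + 31 (mod 75). 58 + 31 = 89; 89 = 1·75 + 14, so (133 + 181) mod 75 = 14.

Final answer: 14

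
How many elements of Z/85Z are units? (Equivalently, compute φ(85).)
Z/85Z has φ(85) = 64 units

An element a ∈ Z/85Z is a unit iff gcd(a, 85) = 1, so the number of units is φ(85). φ is multiplicative, with φ(p^e) = p^e − p^(e−1). Factorise 85 = 5 · 17. Then
  φ(85) = (5 − 1) · (17 − 1) = 4 · 16 = 64.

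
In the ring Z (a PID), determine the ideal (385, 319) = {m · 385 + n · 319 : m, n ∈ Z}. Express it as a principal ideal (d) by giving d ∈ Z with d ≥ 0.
In the PID Z, (a, b) is generated by gcd(a, b). Compute gcd(385, 319) with the extended Euclidean algorithm, tracking rows (r, s, t) with s·385 + t·319 = r:
  row A: (385, 1, 0)   [1·385 + 0·319 = 385]
  row B: (319, 0, 1)   [0·385 + 1·319 = 319]
  385 = 1·319 + 66   → row C = row A − 1·row B = (66, 1, −1)   [check: 1·385 − 1·319 = 66]
  319 = 4·66 + 55   → row D = row B − 4·row C = (55, −4, 5)   [check: −4·385 + 5·319 = 55]
  66 = 1·55 + 11   → row E = row C − 1·row D = (11, 5, −6)   [check: 5·385 − 6·319 = 11]
  55 = 5·11 + 0   → remainder 0, stop. gcd = 11 (last nonzero row E).
So gcd(385, 319) = 11, with Bézout identity 5·385 − 6·319 = 11. Containment (⊇): the Bézout identity exhibits 11 as an element of (385, 319), giving (11) ⊆ (385, 319). Containment (⊆): since 11 | 385 and 11 | 319 (385 = 11·35, 319 = 11·29), every Z-linear combination of 385 and 319 is divisible by 11, so (385, 319) ⊆ (11). Therefore (385, 319) = (11), d = 11.

Final answer: (385, 319) = (11); d = 11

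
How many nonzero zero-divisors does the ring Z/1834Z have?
Z/1834Z has 1053 nonzero zero-divisors

In Z/1834Z each nonzero element is either a unit (gcd with 1834 is 1) or a zero-divisor (gcd > 1). The number of units is φ(1834): factorise 1834 = 2 · 7 · 131, so φ(1834) = (2 − 1) · (7 − 1) · (131 − 1) = 1 · 6 · 130 = 780. The nonzero elements number 1834 − 1 = 1833. Hence the nonzero zero-divisors number 1833 − 780 = 1053.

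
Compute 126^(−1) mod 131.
Apply the extended Euclidean algorithm to (131, 126), tracking rows (r, s, t) with s·131 + t·126 = r. Each division r_prev = q·r_cur + r_new produces the new row as (previous row) − q·(current row):
  row A: (131, 1, 0)   [1·131 + 0·126 = 131]
  row B: (126, 0, 1)   [0·131 + 1·126 = 126]
  131 = 1·126 + 5   → row C = row A − 1·row B = (5, 1, −1)   [check: 1·131 − 1·126 = 5]
  126 = 25·5 + 1   → row D = row B − 25·row C = (1, −25, 26)   [check: −25·131 + 26·126 = 1]
  5 = 5·1 + 0   → remainder 0, stop. gcd = 1 (last nonzero row D).
The gcd is 1, so 126 is invertible mod 131. The last nonzero row gives −25·131 + 26·126 = 1, so t = 26. So 126^(−1) ≡ 26 (mod 131). Verify: 126 · 26 = 3276 ≡ 1 (mod 131). ✓

Final answer: 126^(−1) ≡ 26 (mod 131)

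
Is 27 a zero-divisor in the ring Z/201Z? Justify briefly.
YES

gcd(27, 201) = 3 > 1, so 27 is not a unit in Z/201Z. In Z/nZ every nonzero non-unit is a zero-divisor: explicitly, take b = 201/gcd = 67 ≠ 0 (mod 201); then 27·67 = 1809 = 9·201, i.e. 27·67 ≡ 0 (mod 201). So 27 is a zero-divisor.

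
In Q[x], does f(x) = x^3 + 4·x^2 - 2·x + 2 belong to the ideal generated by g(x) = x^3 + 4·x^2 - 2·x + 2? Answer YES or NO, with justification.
YES

In Q[x] the ideal (g) consists of all multiples of g, so f ∈ (g) iff g | f, i.e. iff the remainder of f on division by g is 0. Divide f by g (g is monic, so eliminate the leading term of the running remainder at each step):
  leading term x^3: subtract (1)·g(x) = x^3 + 4·x^2 - 2·x + 2, leaving 0
The remainder is 0, so f(x) = g(x) · h(x) with h(x) = 1. Hence g | f, i.e. f ∈ (g).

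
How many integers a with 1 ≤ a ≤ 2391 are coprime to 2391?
The number of a ∈ {1, ..., 2391} with gcd(a, 2391) = 1 is by definition Euler's totient φ(2391). φ is multiplicative, with φ(p^e) = p^e − p^(e−1). Factorise 2391 = 3 · 797. Then
  φ(2391) = (3 − 1) · (797 − 1) = 2 · 796 = 1592.
So there are 1592 such integers.

Final answer: 1592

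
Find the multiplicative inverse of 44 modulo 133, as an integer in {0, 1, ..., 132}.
Apply the extended Euclidean algorithm to (133, 44), tracking rows (r, s, t) with s·133 + t·44 = r. Each division r_prev = q·r_cur + r_new produces the new row as (previous row) − q·(current row):
  row A: (133, 1, 0)   [1·133 + 0·44 = 133]
  row B: (44, 0, 1)   [0·133 + 1·44 = 44]
  133 = 3·44 + 1   → row C = row A − 3·row B = (1, 1, −3)   [check: 1·133 − 3·44 = 1]
  44 = 44·1 + 0   → remainder 0, stop. gcd = 1 (last nonzero row C).
The gcd is 1, so 44 is invertible mod 133. The last nonzero row gives 1·133 − 3·44 = 1, so t = −3. So 44^(−1) ≡ −3 ≡ 130 (mod 133). Verify: 44 · 130 = 5720 ≡ 1 (mod 133). ✓

Final answer: 44^(−1) ≡ 130 (mod 133)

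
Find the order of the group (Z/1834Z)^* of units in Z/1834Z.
(Z/1834Z)^* consists of the classes a with gcd(a, 1834) = 1, so its order is φ(1834). φ is multiplicative, with φ(p^e) = p^e − p^(e−1). Factorise 1834 = 2 · 7 · 131. Then
  φ(1834) = (2 − 1) · (7 − 1) · (131 − 1) = 1 · 6 · 130 = 780.
Thus |(Z/1834Z)^*| = 780.

Final answer: |(Z/1834Z)^*| = 780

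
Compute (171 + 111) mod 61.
Reduce the summands first: 171 ≡ 49, 111 ≡ 50 (mod 61), so 171 + 111 ≡ 49 + 50 (mod 61). 49 + 50 = 99; 99 = 1·61 + 38, so (171 + 111) mod 61 = 38.

Final answer: 38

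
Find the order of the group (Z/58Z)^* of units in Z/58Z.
(Z/58Z)^* consists of the classes a with gcd(a, 58) = 1, so its order is φ(58). φ is multiplicative, with φ(p^e) = p^e − p^(e−1). Factorise 58 = 2 · 29. Then
  φ(58) = (2 − 1) · (29 − 1) = 1 · 28 = 28.
Thus |(Z/58Z)^*| = 28.

Final answer: |(Z/58Z)^*| = 28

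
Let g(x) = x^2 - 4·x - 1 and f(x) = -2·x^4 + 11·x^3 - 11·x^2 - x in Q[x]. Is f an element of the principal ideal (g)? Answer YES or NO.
In Q[x] the ideal (g) consists of all multiples of g, so f ∈ (g) iff g | f, i.e. iff the remainder of f on division by g is 0. Divide f by g (g is monic, so eliminate the leading term of the running remainder at each step):
  leading term -2·x^4: subtract (-2·x^2)·g(x) = -2·x^4 + 8·x^3 + 2·x^2, leaving 3·x^3 - 13·x^2 - x
  leading term 3·x^3: subtract (3·x)·g(x) = 3·x^3 - 12·x^2 - 3·x, leaving -x^2 + 2·x
  leading term -x^2: subtract (-1)·g(x) = -x^2 + 4·x + 1, leaving -2·x - 1
The remainder r(x) = -2·x - 1 ≠ 0 (and deg r < deg g), so g ∤ f, i.e. f ∉ (g).

Final answer: NO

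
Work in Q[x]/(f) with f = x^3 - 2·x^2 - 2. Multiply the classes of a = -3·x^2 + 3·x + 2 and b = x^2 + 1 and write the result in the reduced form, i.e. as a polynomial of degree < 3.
First multiply in Q[x] without reducing: a · b = -3·x^4 + 3·x^3 - x^2 + 3·x + 2. Now divide by f(x) = x^3 - 2·x^2 - 2, eliminating the leading term at each step:
  leading term -3·x^4: subtract (-3·x)·f(x) = -3·x^4 + 6·x^3 + 6·x, leaving -3·x^3 - x^2 - 3·x + 2
  leading term -3·x^3: subtract (-3)·f(x) = -3·x^3 + 6·x^2 + 6, leaving -7·x^2 - 3·x - 4
The degree is now < 3, so this is the remainder. Hence a · b ≡ -7·x^2 - 3·x - 4 in Q[x]/(f).

Final answer: a · b ≡ -7·x^2 - 3·x - 4 (mod f(x))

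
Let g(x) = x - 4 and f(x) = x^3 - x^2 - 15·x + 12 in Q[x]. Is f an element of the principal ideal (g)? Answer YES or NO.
In Q[x] the ideal (g) consists of all multiples of g, so f ∈ (g) iff g | f, i.e. iff the remainder of f on division by g is 0. Divide f by g (g is monic, so eliminate the leading term of the running remainder at each step):
  leading term x^3: subtract (x^2)·g(x) = x^3 - 4·x^2, leaving 3·x^2 - 15·x + 12
  leading term 3·x^2: subtract (3·x)·g(x) = 3·x^2 - 12·x, leaving 12 - 3·x
  leading term -3·x: subtract (-3)·g(x) = 12 - 3·x, leaving 0
The remainder is 0, so f(x) = g(x) · h(x) with h(x) = x^2 + 3·x - 3. Hence g | f, i.e. f ∈ (g).

Final answer: YES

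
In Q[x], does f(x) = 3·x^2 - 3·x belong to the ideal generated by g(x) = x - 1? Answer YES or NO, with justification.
In Q[x] the ideal (g) consists of all multiples of g, so f ∈ (g) iff g | f, i.e. iff the remainder of f on division by g is 0. Divide f by g (g is monic, so eliminate the leading term of the running remainder at each step):
  leading term 3·x^2: subtract (3·x)·g(x) = 3·x^2 - 3·x, leaving 0
The remainder is 0, so f(x) = g(x) · h(x) with h(x) = 3·x. Hence g | f, i.e. f ∈ (g).

Final answer: YES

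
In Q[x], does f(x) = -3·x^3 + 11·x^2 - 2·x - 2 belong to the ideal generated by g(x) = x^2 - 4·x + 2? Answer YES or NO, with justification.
YES

In Q[x] the ideal (g) consists of all multiples of g, so f ∈ (g) iff g | f, i.e. iff the remainder of f on division by g is 0. Divide f by g (g is monic, so eliminate the leading term of the running remainder at each step):
  leading term -3·x^3: subtract (-3·x)·g(x) = -3·x^3 + 12·x^2 - 6·x, leaving -x^2 + 4·x - 2
  leading term -x^2: subtract (-1)·g(x) = -x^2 + 4·x - 2, leaving 0
The remainder is 0, so f(x) = g(x) · h(x) with h(x) = -3·x - 1. Hence g | f, i.e. f ∈ (g).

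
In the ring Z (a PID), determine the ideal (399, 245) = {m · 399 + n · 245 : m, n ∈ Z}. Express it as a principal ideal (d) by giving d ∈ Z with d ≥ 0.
(399, 245) = (7); d = 7

In the PID Z, (a, b) is generated by gcd(a, b). Compute gcd(399, 245) with the extended Euclidean algorithm, tracking rows (r, s, t) with s·399 + t·245 = r:
  row A: (399, 1, 0)   [1·399 + 0·245 = 399]
  row B: (245, 0, 1)   [0·399 + 1·245 = 245]
  399 = 1·245 + 154   → row C = row A − 1·row B = (154, 1, −1)   [check: 1·399 − 1·245 = 154]
  245 = 1·154 + 91   → row D = row B − 1·row C = (91, −1, 2)   [check: −1·399 + 2·245 = 91]
  154 = 1·91 + 63   → row E = row C − 1·row D = (63, 2, −3)   [check: 2·399 − 3·245 = 63]
  91 = 1·63 + 28   → row F = row D − 1·row E = (28, −3, 5)   [check: −3·399 + 5·245 = 28]
  63 = 2·28 + 7   → row G = row E − 2·row F = (7, 8, −13)   [check: 8·399 − 13·245 = 7]
  28 = 4·7 + 0   → remainder 0, stop. gcd = 7 (last nonzero row G).
So gcd(399, 245) = 7, with Bézout identity 8·399 − 13·245 = 7. Containment (⊇): the Bézout identity exhibits 7 as an element of (399, 245), giving (7) ⊆ (399, 245). Containment (⊆): since 7 | 399 and 7 | 245 (399 = 7·57, 245 = 7·35), every Z-linear combination of 399 and 245 is divisible by 7, so (399, 245) ⊆ (7). Therefore (399, 245) = (7), d = 7.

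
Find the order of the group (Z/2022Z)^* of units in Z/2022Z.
(Z/2022Z)^* consists of the classes a with gcd(a, 2022) = 1, so its order is φ(2022). φ is multiplicative, with φ(p^e) = p^e − p^(e−1). Factorise 2022 = 2 · 3 · 337. Then
  φ(2022) = (2 − 1) · (3 − 1) · (337 − 1) = 1 · 2 · 336 = 672.
Thus |(Z/2022Z)^*| = 672.

Final answer: |(Z/2022Z)^*| = 672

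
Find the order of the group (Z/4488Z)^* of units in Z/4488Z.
(Z/4488Z)^* consists of the classes a with gcd(a, 4488) = 1, so its order is φ(4488). φ is multiplicative, with φ(p^e) = p^e − p^(e−1). Factorise 4488 = 2^3 · 3 · 11 · 17. Then
  φ(4488) = (2^3 − 2^2) · (3 − 1) · (11 − 1) · (17 − 1) = 4 · 2 · 10 · 16 = 1280.
Thus |(Z/4488Z)^*| = 1280.

Final answer: |(Z/4488Z)^*| = 1280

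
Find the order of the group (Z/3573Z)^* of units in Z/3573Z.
(Z/3573Z)^* consists of the classes a with gcd(a, 3573) = 1, so its order is φ(3573). φ is multiplicative, with φ(p^e) = p^e − p^(e−1). Factorise 3573 = 3^2 · 397. Then
  φ(3573) = (3^2 − 3^1) · (397 − 1) = 6 · 396 = 2376.
Thus |(Z/3573Z)^*| = 2376.

Final answer: |(Z/3573Z)^*| = 2376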